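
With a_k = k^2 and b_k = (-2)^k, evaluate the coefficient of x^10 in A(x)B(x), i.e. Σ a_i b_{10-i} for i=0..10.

The convolution is the x^10 coefficient of A(x)B(x).
Σ = 0·1024 + 1·(-512) + 4·256 + 9·(-128) + 16·64 + 25·(-32) + 36·16 + 49·(-8) + 64·4 + 81·(-2) + 100·1 = -38.

-38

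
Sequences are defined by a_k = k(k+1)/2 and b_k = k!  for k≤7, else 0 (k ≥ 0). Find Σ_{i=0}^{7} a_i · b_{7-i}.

This is [x^7] in the product of the two ordinary generating functions.
Σ = 0·5040 + 1·720 + 3·120 + 6·24 + 10·6 + 15·2 + 21·1 + 28·1 = 1363.

1363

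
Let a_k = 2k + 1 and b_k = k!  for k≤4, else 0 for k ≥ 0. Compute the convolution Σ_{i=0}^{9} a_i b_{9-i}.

408

Write out a_i and b_{9-i} for i = 0,…,9 and sum the products.
Σ = 1·0 + 3·0 + 5·0 + 7·0 + 9·0 + 11·24 + 13·6 + 15·2 + 17·1 + 19·1 = 408.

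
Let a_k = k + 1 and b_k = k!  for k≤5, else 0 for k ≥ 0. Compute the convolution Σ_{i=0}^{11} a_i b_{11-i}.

This is [x^11] in the product of the two ordinary generating functions.
Σ = 1·0 + 2·0 + 3·0 + 4·0 + 5·0 + 6·0 + 7·120 + 8·24 + 9·6 + 10·2 + 11·1 + 12·1 = 1129.

1129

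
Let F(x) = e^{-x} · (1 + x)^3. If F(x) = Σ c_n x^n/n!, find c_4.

The EGF product rule gives c_4 = Σ_{k_1+k_2=4} C(4; k_1,k_2) · ∏ g_i(k_i), where e^{-x} gives (-1)^k; (1+x)^3 gives the falling factorial (3)_k.
g_1(k) for k = 0…4: 1, -1, 1, -1, 1.
g_2(k) for k = 0…4: 1, 3, 6, 6, 0.
c_4 = Σ_k C(4,k)·g_1(k)·g_2(4−k) = 4·(-1)·6 + 6·1·6 + 4·(-1)·3 + 1·1·1 = −24 + 36 − 12 + 1 = 1.

1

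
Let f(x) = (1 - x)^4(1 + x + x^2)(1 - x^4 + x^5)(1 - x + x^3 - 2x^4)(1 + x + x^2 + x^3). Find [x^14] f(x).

(1 - x)^4 has coefficients 1,-4,6,-4,1 for degrees 0…4.
(1 + x + x^2) has coefficients 1,1,1,0,0,0,0,0,0,0,0,0,0,0,0 for degrees 0…14.
Multiplying by (1 - x^4 + x^5) gives running coefficients 1,1,1,0,-1,0,0,1,0,0,0,0,0,0,0 for degrees 0…14.
Multiplying by (1 - x + x^3 - 2x^4) gives running coefficients 1,0,0,0,-2,0,-2,0,1,0,1,-2,0,0,0 for degrees 0…14.
Finally multiplying by (1 + x + x^2 + x^3), the product of all factors after the first has coefficients 1,1,1,1,-2,-2,-4,-4,-1,-1,2,0,-1,-1,-2 for degrees 0…14.
[x^14] = 1·(-2) − 4·(-1) + 6·(-1) − 4·0 + 1·2 = -2.

-2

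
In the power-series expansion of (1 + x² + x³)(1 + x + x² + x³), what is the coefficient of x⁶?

(1 + x² + x³) has coefficients 1,0,1,1 for degrees 0…3.
(1 + x + x² + x³) has coefficients 1,1,1,1,0,0,0 for degrees 0…6.
[x⁶] = 1·0 + 1·0 + 1·1 = 1.

1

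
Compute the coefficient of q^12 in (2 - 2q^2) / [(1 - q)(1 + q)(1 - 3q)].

1062882

The denominator gives the recurrence a_n = 3a_(n−1) + a_(n−2) − 3a_(n−3) for n ≥ 3; the numerator fixes a_0 = 2, a_1 = 6, a_2 = 18.
Iterating: 2, 6, 18, 54, 162, 486, 1458, 4374, 13122, 39366, 118098, 354294, 1062882, so a_12 = 1062882.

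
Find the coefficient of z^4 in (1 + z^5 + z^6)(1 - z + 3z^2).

(1 + z^5 + z^6) has coefficients 1,0,0,0,0 for degrees 0…4.
(1 - z + 3z^2) has coefficients 1,-1,3,0,0 for degrees 0…4.
[z^4] = 1·0 = 0.

0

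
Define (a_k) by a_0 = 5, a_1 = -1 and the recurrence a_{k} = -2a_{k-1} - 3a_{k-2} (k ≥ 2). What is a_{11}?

The ordinary generating function has denominator 1 + 2q + 3q^2.
Iterating the recurrence: a_0,…,a_{11} = 5, -1, -13, 29, -19, -49, 155, -163, -139, 767, -1117, -67.

-67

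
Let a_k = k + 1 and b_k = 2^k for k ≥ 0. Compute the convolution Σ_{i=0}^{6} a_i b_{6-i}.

247

Write out a_i and b_{6-i} for i = 0,…,6 and sum the products.
Σ = 1·64 + 2·32 + 3·16 + 4·8 + 5·4 + 6·2 + 7·1 = 247.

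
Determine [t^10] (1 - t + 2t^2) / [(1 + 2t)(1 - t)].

1366

The denominator gives the recurrence a_n = −a_(n−1) + 2a_(n−2) for n ≥ 3; the numerator fixes a_0 = 1, a_1 = -2, a_2 = 6.
Iterating: 1, -2, 6, -10, 22, -42, 86, -170, 342, -682, 1366, so a_10 = 1366.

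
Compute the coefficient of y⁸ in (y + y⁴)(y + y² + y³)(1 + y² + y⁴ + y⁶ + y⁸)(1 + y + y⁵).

7

(y + y⁴) has coefficients 0,1,0,0,1 for degrees 0…4.
(y + y² + y³) has coefficients 0,1,1,1,0,0,0,0,0 for degrees 0…8.
Multiplying by (1 + y² + y⁴ + y⁶ + y⁸) gives running coefficients 0,1,1,2,1,2,1,2,1 for degrees 0…8.
Finally multiplying by (1 + y + y⁵), the product of all factors after the first has coefficients 0,1,2,3,3,3,4,4,5 for degrees 0…8.
[y⁸] = 1·4 + 1·3 = 7.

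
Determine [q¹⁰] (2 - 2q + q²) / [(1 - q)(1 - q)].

The denominator gives the recurrence a_n = 2a_(n−1) − a_(n−2) for n ≥ 3; the numerator fixes a_0 = 2, a_1 = 2, a_2 = 3.
Iterating: 2, 2, 3, 4, 5, 6, 7, 8, 9, 10, 11, so a_10 = 11.

11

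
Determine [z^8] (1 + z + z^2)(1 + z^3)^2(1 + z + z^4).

4

(1 + z + z^2) has coefficients 1,1,1 for degrees 0…2.
(1 + z^3)^2 has coefficients 1,0,0,2,0,0,1,0,0 for degrees 0…8.
Finally multiplying by (1 + z + z^4), the product of all factors after the first has coefficients 1,1,0,2,3,0,1,3,0 for degrees 0…8.
[z^8] = 1·0 + 1·3 + 1·1 = 4.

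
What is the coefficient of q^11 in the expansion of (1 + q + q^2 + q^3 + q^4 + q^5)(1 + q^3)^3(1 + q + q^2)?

12

(1 + q + q^2 + q^3 + q^4 + q^5) has coefficients 1,1,1,1,1,1 for degrees 0…5.
(1 + q^3)^3 has coefficients 1,0,0,3,0,0,3,0,0,1,0,0 for degrees 0…11.
Finally multiplying by (1 + q + q^2), the product of all factors after the first has coefficients 1,1,1,3,3,3,3,3,3,1,1,1 for degrees 0…11.
[q^11] = 1·1 + 1·1 + 1·1 + 1·3 + 1·3 + 1·3 = 12.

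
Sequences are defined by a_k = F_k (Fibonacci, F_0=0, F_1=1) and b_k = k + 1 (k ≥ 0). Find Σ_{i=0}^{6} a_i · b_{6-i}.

46

This is [x^6] in the product of the two ordinary generating functions.
Σ = 0·7 + 1·6 + 1·5 + 2·4 + 3·3 + 5·2 + 8·1 = 46.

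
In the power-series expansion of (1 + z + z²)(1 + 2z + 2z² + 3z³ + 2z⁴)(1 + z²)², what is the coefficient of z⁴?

(1 + z + z²) has coefficients 1,1,1 for degrees 0…2.
(1 + 2z + 2z² + 3z³ + 2z⁴) has coefficients 1,2,2,3,2 for degrees 0…4.
Finally multiplying by (1 + z²)², the product of all factors after the first has coefficients 1,2,4,7,7 for degrees 0…4.
[z⁴] = 1·7 + 1·7 + 1·4 = 18.

18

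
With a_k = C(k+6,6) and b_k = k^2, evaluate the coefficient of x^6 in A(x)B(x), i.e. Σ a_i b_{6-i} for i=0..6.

2717

The convolution is the x^6 coefficient of A(x)B(x).
Σ = 1·36 + 7·25 + 28·16 + 84·9 + 210·4 + 462·1 + 924·0 = 2717.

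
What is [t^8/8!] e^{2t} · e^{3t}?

390625

The EGF product rule gives c_8 = Σ_{k_1+k_2=8} C(8; k_1,k_2) · ∏ g_i(k_i), where e^{2t} gives (2)^k; e^{3t} gives (3)^k.
g_1(k) for k = 0…8: 1, 2, 4, 8, 16, 32, 64, 128, 256.
g_2(k) for k = 0…8: 1, 3, 9, 27, 81, 243, 729, 2187, 6561.
c_8 = Σ_k C(8,k)·g_1(k)·g_2(8−k) = 1·1·6561 + 8·2·2187 + 28·4·729 + 56·8·243 + 70·16·81 + 56·32·27 + 28·64·9 + 8·128·3 + 1·256·1 = 6561 + 34992 + 81648 + 108864 + 90720 + 48384 + 16128 + 3072 + 256 = 390625.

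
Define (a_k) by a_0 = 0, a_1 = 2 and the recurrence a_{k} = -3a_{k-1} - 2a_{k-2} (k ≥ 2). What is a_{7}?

The ordinary generating function has denominator 1 + 3t + 2t^2.
Iterating the recurrence: a_0,…,a_{7} = 0, 2, -6, 14, -30, 62, -126, 254.

254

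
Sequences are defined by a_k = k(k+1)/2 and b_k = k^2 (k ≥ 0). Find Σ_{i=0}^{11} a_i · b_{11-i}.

3289

This is [x^11] in the product of the two ordinary generating functions.
Σ = 0·121 + 1·100 + 3·81 + 6·64 + 10·49 + 15·36 + 21·25 + 28·16 + 36·9 + 45·4 + 55·1 + 66·0 = 3289.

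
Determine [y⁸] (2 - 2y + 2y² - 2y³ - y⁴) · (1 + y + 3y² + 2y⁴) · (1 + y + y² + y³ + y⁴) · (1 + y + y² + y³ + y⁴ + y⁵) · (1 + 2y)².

(2 - 2y + 2y² - 2y³ - y⁴) has coefficients 2,-2,2,-2,-1 for degrees 0…4.
(1 + y + 3y² + 2y⁴) has coefficients 1,1,3,0,2,0,0,0,0 for degrees 0…8.
Multiplying by (1 + y + y² + y³ + y⁴) gives running coefficients 1,2,5,5,7,6,5,2,2 for degrees 0…8.
Multiplying by (1 + y + y² + y³ + y⁴ + y⁵) gives running coefficients 1,3,8,13,20,26,30,30,27 for degrees 0…8.
Finally multiplying by (1 + 2y)², the product of all factors after the first has coefficients 1,7,24,57,104,158,214,254,267 for degrees 0…8.
[y⁸] = 2·267 − 2·254 + 2·214 − 2·158 − 1·104 = 34.

34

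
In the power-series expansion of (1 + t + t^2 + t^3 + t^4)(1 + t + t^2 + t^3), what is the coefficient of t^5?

(1 + t + t^2 + t^3 + t^4) has coefficients 1,1,1,1,1 for degrees 0…4.
(1 + t + t^2 + t^3) has coefficients 1,1,1,1,0,0 for degrees 0…5.
[t^5] = 1·0 + 1·0 + 1·1 + 1·1 + 1·1 = 3.

3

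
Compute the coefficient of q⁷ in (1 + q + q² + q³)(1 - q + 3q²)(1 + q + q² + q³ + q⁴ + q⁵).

11

(1 + q + q² + q³) has coefficients 1,1,1,1 for degrees 0…3.
(1 - q + 3q²) has coefficients 1,-1,3,0,0,0,0,0 for degrees 0…7.
Finally multiplying by (1 + q + q² + q³ + q⁴ + q⁵), the product of all factors after the first has coefficients 1,0,3,3,3,3,2,3 for degrees 0…7.
[q⁷] = 1·3 + 1·2 + 1·3 + 1·3 = 11.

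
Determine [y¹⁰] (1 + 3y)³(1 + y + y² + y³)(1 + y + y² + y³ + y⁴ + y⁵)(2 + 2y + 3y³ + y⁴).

1440

(1 + 3y)³ has coefficients 1,9,27,27 for degrees 0…3.
(1 + y + y² + y³) has coefficients 1,1,1,1,0,0,0,0,0,0,0 for degrees 0…10.
Multiplying by (1 + y + y² + y³ + y⁴ + y⁵) gives running coefficients 1,2,3,4,4,4,3,2,1,0,0 for degrees 0…10.
Finally multiplying by (2 + 2y + 3y³ + y⁴), the product of all factors after the first has coefficients 2,6,10,17,23,27,29,26,22,15,9 for degrees 0…10.
[y¹⁰] = 1·9 + 9·15 + 27·22 + 27·26 = 1440.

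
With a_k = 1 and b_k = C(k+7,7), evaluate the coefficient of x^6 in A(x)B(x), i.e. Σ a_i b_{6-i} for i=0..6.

3003

Write out a_i and b_{6-i} for i = 0,…,6 and sum the products.
Σ = 1·1716 + 1·792 + 1·330 + 1·120 + 1·36 + 1·8 + 1·1 = 3003.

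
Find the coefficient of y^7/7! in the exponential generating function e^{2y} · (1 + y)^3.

The EGF product rule gives c_7 = Σ_{k_1+k_2=7} C(7; k_1,k_2) · ∏ g_i(k_i), where e^{2y} gives (2)^k; (1+y)^3 gives the falling factorial (3)_k.
g_1(k) for k = 0…7: 1, 2, 4, 8, 16, 32, 64, 128.
g_2(k) for k = 0…7: 1, 3, 6, 6, 0, 0, 0, 0.
c_7 = Σ_k C(7,k)·g_1(k)·g_2(7−k) = 35·16·6 + 21·32·6 + 7·64·3 + 1·128·1 = 3360 + 4032 + 1344 + 128 = 8864.

8864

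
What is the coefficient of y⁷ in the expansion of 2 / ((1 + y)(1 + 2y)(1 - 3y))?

1764

Partial fractions give a closed form: a_n = (-1/2)·(-1)^n + (8/5)·(-2)^n + (9/10)·3^n.
At n = 7: a_7 = 1764.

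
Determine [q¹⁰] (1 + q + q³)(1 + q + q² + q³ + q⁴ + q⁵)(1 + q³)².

(1 + q + q³) has coefficients 1,1,0,1 for degrees 0…3.
(1 + q + q² + q³ + q⁴ + q⁵) has coefficients 1,1,1,1,1,1,0,0,0,0,0 for degrees 0…10.
Finally multiplying by (1 + q³)², the product of all factors after the first has coefficients 1,1,1,3,3,3,3,3,3,1,1 for degrees 0…10.
[q¹⁰] = 1·1 + 1·1 + 1·3 = 5.

5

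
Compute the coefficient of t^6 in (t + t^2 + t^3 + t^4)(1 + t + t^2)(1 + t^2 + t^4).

6

(t + t^2 + t^3 + t^4) has coefficients 0,1,1,1,1 for degrees 0…4.
(1 + t + t^2) has coefficients 1,1,1,0,0,0,0 for degrees 0…6.
Finally multiplying by (1 + t^2 + t^4), the product of all factors after the first has coefficients 1,1,2,1,2,1,1 for degrees 0…6.
[t^6] = 1·1 + 1·2 + 1·1 + 1·2 = 6.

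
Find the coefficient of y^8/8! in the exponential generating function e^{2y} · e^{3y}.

390625

The EGF product rule gives c_8 = Σ_{k_1+k_2=8} C(8; k_1,k_2) · ∏ g_i(k_i), where e^{2y} gives (2)^k; e^{3y} gives (3)^k.
g_1(k) for k = 0…8: 1, 2, 4, 8, 16, 32, 64, 128, 256.
g_2(k) for k = 0…8: 1, 3, 9, 27, 81, 243, 729, 2187, 6561.
c_8 = Σ_k C(8,k)·g_1(k)·g_2(8−k) = 1·1·6561 + 8·2·2187 + 28·4·729 + 56·8·243 + 70·16·81 + 56·32·27 + 28·64·9 + 8·128·3 + 1·256·1 = 6561 + 34992 + 81648 + 108864 + 90720 + 48384 + 16128 + 3072 + 256 = 390625.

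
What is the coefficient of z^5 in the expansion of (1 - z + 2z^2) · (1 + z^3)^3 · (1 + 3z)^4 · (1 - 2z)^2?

135

(1 - z + 2z^2) has coefficients 1,-1,2 for degrees 0…2.
(1 + z^3)^3 has coefficients 1,0,0,3,0,0 for degrees 0…5.
Multiplying by (1 + 3z)^4 gives running coefficients 1,12,54,111,117,162 for degrees 0…5.
Finally multiplying by (1 - 2z)^2, the product of all factors after the first has coefficients 1,8,10,-57,-111,138 for degrees 0…5.
[z^5] = 1·138 − 1·(-111) + 2·(-57) = 135.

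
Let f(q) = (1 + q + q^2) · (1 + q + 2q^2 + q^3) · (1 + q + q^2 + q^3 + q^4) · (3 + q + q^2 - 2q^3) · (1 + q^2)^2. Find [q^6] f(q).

175

(1 + q + q^2) has coefficients 1,1,1 for degrees 0…2.
(1 + q + 2q^2 + q^3) has coefficients 1,1,2,1,0,0,0 for degrees 0…6.
Multiplying by (1 + q + q^2 + q^3 + q^4) gives running coefficients 1,2,4,5,5,4,3 for degrees 0…6.
Multiplying by (3 + q + q^2 - 2q^3) gives running coefficients 3,7,15,19,20,14,8 for degrees 0…6.
Finally multiplying by (1 + q^2)^2, the product of all factors after the first has coefficients 3,7,21,33,53,59,63 for degrees 0…6.
[q^6] = 1·63 + 1·59 + 1·53 = 175.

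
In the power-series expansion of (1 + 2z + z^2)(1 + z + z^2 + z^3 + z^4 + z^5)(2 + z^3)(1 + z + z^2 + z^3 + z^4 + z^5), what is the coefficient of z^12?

14

(1 + 2z + z^2) has coefficients 1,2,1 for degrees 0…2.
(1 + z + z^2 + z^3 + z^4 + z^5) has coefficients 1,1,1,1,1,1,0,0,0,0,0,0,0 for degrees 0…12.
Multiplying by (2 + z^3) gives running coefficients 2,2,2,3,3,3,1,1,1,0,0,0,0 for degrees 0…12.
Finally multiplying by (1 + z + z^2 + z^3 + z^4 + z^5), the product of all factors after the first has coefficients 2,4,6,9,12,15,14,13,12,9,6,3,2 for degrees 0…12.
[z^12] = 1·2 + 2·3 + 1·6 = 14.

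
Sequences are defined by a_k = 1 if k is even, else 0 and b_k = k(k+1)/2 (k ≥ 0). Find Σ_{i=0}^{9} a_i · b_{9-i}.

95

This is [x^9] in the product of the two ordinary generating functions.
Σ = 1·45 + 0·36 + 1·28 + 0·21 + 1·15 + 0·10 + 1·6 + 0·3 + 1·1 + 0·0 = 95.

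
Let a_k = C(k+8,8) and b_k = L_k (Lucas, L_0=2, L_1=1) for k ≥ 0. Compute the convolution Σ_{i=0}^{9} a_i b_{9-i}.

112035

The convolution is the x^9 coefficient of A(x)B(x).
Σ = 1·76 + 9·47 + 45·29 + 165·18 + 495·11 + 1287·7 + 3003·4 + 6435·3 + 12870·1 + 24310·2 = 112035.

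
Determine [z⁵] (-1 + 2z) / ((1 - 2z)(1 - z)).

Partial fractions give a closed form: a_n = (-1)·1^n.
At n = 5: a_5 = -1.

-1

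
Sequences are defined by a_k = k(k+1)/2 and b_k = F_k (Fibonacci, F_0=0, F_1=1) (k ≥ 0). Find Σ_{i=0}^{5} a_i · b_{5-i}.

25

The convolution is the t^5 coefficient of A(t)B(t).
Σ = 0·5 + 1·3 + 3·2 + 6·1 + 10·1 + 15·0 = 25.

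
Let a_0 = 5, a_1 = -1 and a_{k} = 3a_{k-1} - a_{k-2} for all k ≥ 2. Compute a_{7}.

-1097

The ordinary generating function has denominator 1 - 3q + q^2.
Iterating the recurrence: a_0,…,a_{7} = 5, -1, -8, -23, -61, -160, -419, -1097.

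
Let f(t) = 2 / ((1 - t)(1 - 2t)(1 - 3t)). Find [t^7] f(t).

18660

The denominator gives the recurrence a_n = 6a_(n−1) − 11a_(n−2) + 6a_(n−3) for n ≥ 3; the numerator fixes a_0 = 2, a_1 = 12, a_2 = 50.
Iterating: 2, 12, 50, 180, 602, 1932, 6050, 18660, so a_7 = 18660.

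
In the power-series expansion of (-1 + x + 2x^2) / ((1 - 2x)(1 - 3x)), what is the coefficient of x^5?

-324

The denominator gives the recurrence a_n = 5a_(n−1) − 6a_(n−2) for n ≥ 3; the numerator fixes a_0 = -1, a_1 = -4, a_2 = -12.
Iterating: -1, -4, -12, -36, -108, -324, so a_5 = -324.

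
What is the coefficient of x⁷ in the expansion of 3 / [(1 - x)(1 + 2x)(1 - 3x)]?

Partial fractions give a closed form: a_n = (-1/2)·1^n + (4/5)·(-2)^n + (27/10)·3^n.
At n = 7: a_7 = 5802.

5802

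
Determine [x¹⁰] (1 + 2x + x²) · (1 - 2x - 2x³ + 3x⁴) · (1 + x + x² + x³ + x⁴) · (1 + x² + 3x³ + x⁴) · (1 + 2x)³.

(1 + 2x + x²) has coefficients 1,2,1 for degrees 0…2.
(1 - 2x - 2x³ + 3x⁴) has coefficients 1,-2,0,-2,3,0,0,0,0,0,0 for degrees 0…10.
Multiplying by (1 + x + x² + x³ + x⁴) gives running coefficients 1,-1,-1,-3,0,-1,1,1,3,0,0 for degrees 0…10.
Multiplying by (1 + x² + 3x³ + x⁴) gives running coefficients 1,-1,0,-1,-3,-8,-9,-3,1,3,7 for degrees 0…10.
Finally multiplying by (1 + 2x)³, the product of all factors after the first has coefficients 1,5,6,-5,-17,-38,-101,-177,-189,-99,13 for degrees 0…10.
[x¹⁰] = 1·13 + 2·(-99) + 1·(-189) = -374.

-374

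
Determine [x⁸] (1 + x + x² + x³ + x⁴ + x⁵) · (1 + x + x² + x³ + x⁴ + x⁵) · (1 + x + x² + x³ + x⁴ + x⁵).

(1 + x + x² + x³ + x⁴ + x⁵) has coefficients 1,1,1,1,1,1 for degrees 0…5.
(1 + x + x² + x³ + x⁴ + x⁵) has coefficients 1,1,1,1,1,1,0,0,0 for degrees 0…8.
Finally multiplying by (1 + x + x² + x³ + x⁴ + x⁵), the product of all factors after the first has coefficients 1,2,3,4,5,6,5,4,3 for degrees 0…8.
[x⁸] = 1·3 + 1·4 + 1·5 + 1·6 + 1·5 + 1·4 = 27.

27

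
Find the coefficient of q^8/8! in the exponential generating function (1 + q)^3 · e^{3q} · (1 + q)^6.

The EGF product rule gives c_8 = Σ_{k_1+k_2+k_3=8} C(8; k_1,k_2,k_3) · ∏ g_i(k_i), where (1+q)^3 gives the falling factorial (3)_k; e^{3q} gives (3)^k; (1+q)^6 gives the falling factorial (6)_k.
g_1(k) for k = 0…8: 1, 3, 6, 6, 0, 0, 0, 0, 0.
g_2(k) for k = 0…8: 1, 3, 9, 27, 81, 243, 729, 2187, 6561.
g_3(k) for k = 0…8: 1, 6, 30, 120, 360, 720, 720, 0, 0.
First combine the last two factors: h(k) = Σ_j C(k,j)·g_2(j)·g_3(k−j) for k = 0…8: 1, 9, 75, 579, 4149, 27693, 173007, 1017495, 5668137.
c_8 = Σ_k C(8,k)·g_1(k)·h(8−k) = 1·1·5668137 + 8·3·1017495 + 28·6·173007 + 56·6·27693 = 5668137 + 24419880 + 29065176 + 9304848 = 68458041.

68458041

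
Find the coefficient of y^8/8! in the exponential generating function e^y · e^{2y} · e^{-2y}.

The EGF product rule gives c_8 = Σ_{k_1+k_2+k_3=8} C(8; k_1,k_2,k_3) · ∏ g_i(k_i), where e^y gives (1)^k; e^{2y} gives (2)^k; e^{-2y} gives (-2)^k.
g_1(k) for k = 0…8: 1, 1, 1, 1, 1, 1, 1, 1, 1.
g_2(k) for k = 0…8: 1, 2, 4, 8, 16, 32, 64, 128, 256.
g_3(k) for k = 0…8: 1, -2, 4, -8, 16, -32, 64, -128, 256.
First combine the last two factors: h(k) = Σ_j C(k,j)·g_2(j)·g_3(k−j) for k = 0…8: 1, 0, 0, 0, 0, 0, 0, 0, 0.
c_8 = Σ_k C(8,k)·g_1(k)·h(8−k) = 1·1·1 = 1.

1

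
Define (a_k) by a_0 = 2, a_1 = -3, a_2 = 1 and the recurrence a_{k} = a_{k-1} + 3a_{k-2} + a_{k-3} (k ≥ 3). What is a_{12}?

-9798

The ordinary generating function has denominator 1 - y - 3y^2 - y^3.
Iterating the recurrence: a_0,…,a_{12} = 2, -3, 1, -6, -6, -23, -47, -122, -286, -699, -1679, -4062, -9798.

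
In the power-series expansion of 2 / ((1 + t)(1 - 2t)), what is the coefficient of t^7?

170

Partial fractions give a closed form: a_n = (2/3)·(-1)^n + (4/3)·2^n.
At n = 7: a_7 = 170.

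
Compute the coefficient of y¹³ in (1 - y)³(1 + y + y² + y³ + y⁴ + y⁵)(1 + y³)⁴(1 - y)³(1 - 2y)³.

(1 - y)³ has coefficients 1,-3,3,-1 for degrees 0…3.
(1 + y + y² + y³ + y⁴ + y⁵) has coefficients 1,1,1,1,1,1,0,0,0,0,0,0,0,0 for degrees 0…13.
Multiplying by (1 + y³)⁴ gives running coefficients 1,1,1,5,5,5,10,10,10,10,10,10,5,5 for degrees 0…13.
Multiplying by (1 - y)³ gives running coefficients 1,-2,1,4,-8,4,5,-10,5,0,0,0,-5,10 for degrees 0…13.
Finally multiplying by (1 - 2y)³, the product of all factors after the first has coefficients 1,-8,25,-34,-4,92,-147,72,93,-190,140,-40,-5,40 for degrees 0…13.
[y¹³] = 1·40 − 3·(-5) + 3·(-40) − 1·140 = -205.

-205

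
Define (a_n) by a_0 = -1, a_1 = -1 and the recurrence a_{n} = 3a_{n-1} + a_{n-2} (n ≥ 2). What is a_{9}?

-16897

The ordinary generating function has denominator 1 - 3t - t^2.
Iterating the recurrence: a_0,…,a_{9} = -1, -1, -4, -13, -43, -142, -469, -1549, -5116, -16897.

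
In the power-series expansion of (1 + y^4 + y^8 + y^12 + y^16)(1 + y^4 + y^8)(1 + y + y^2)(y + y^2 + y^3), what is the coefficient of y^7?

(1 + y^4 + y^8 + y^12 + y^16) has coefficients 1,0,0,0,1,0,0,0 for degrees 0…7.
(1 + y^4 + y^8) has coefficients 1,0,0,0,1,0,0,0 for degrees 0…7.
Multiplying by (1 + y + y^2) gives running coefficients 1,1,1,0,1,1,1,0 for degrees 0…7.
Finally multiplying by (y + y^2 + y^3), the product of all factors after the first has coefficients 0,1,2,3,2,2,2,3 for degrees 0…7.
[y^7] = 1·3 + 1·3 = 6.

6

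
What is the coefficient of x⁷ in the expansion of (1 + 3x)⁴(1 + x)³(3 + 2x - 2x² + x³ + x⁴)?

589

(1 + 3x)⁴ has coefficients 1,12,54,108,81 for degrees 0…4.
(1 + x)³ has coefficients 1,3,3,1,0,0,0,0 for degrees 0…7.
Finally multiplying by (3 + 2x - 2x² + x³ + x⁴), the product of all factors after the first has coefficients 3,11,13,4,0,4,4,1 for degrees 0…7.
[x⁷] = 1·1 + 12·4 + 54·4 + 108·0 + 81·4 = 589.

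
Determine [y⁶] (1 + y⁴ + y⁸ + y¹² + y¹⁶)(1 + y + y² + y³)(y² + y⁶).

2

(1 + y⁴ + y⁸ + y¹² + y¹⁶) has coefficients 1,0,0,0,1,0,0 for degrees 0…6.
(1 + y + y² + y³) has coefficients 1,1,1,1,0,0,0 for degrees 0…6.
Finally multiplying by (y² + y⁶), the product of all factors after the first has coefficients 0,0,1,1,1,1,1 for degrees 0…6.
[y⁶] = 1·1 + 1·1 = 2.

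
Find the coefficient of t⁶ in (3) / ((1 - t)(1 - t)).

The denominator gives the recurrence a_n = 2a_(n−1) − a_(n−2) for n ≥ 2; the numerator fixes a_0 = 3, a_1 = 6.
Iterating: 3, 6, 9, 12, 15, 18, 21, so a_6 = 21.

21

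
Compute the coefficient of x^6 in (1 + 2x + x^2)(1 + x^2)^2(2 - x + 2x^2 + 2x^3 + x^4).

(1 + 2x + x^2) has coefficients 1,2,1 for degrees 0…2.
(1 + x^2)^2 has coefficients 1,0,2,0,1,0,0 for degrees 0…6.
Finally multiplying by (2 - x + 2x^2 + 2x^3 + x^4), the product of all factors after the first has coefficients 2,-1,6,0,7,3,4 for degrees 0…6.
[x^6] = 1·4 + 2·3 + 1·7 = 17.

17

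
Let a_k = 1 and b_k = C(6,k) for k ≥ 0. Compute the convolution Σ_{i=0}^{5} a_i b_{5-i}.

This is [x^5] in the product of the two ordinary generating functions.
Σ = 1·6 + 1·15 + 1·20 + 1·15 + 1·6 + 1·1 = 63.

63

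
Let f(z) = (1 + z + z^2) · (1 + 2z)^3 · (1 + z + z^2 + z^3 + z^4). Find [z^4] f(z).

73

(1 + z + z^2) has coefficients 1,1,1 for degrees 0…2.
(1 + 2z)^3 has coefficients 1,6,12,8,0 for degrees 0…4.
Finally multiplying by (1 + z + z^2 + z^3 + z^4), the product of all factors after the first has coefficients 1,7,19,27,27 for degrees 0…4.
[z^4] = 1·27 + 1·27 + 1·19 = 73.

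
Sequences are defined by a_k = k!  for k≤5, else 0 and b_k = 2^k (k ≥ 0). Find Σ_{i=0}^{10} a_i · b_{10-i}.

Write out a_i and b_{10-i} for i = 0,…,10 and sum the products.
Σ = 1·1024 + 1·512 + 2·256 + 6·128 + 24·64 + 120·32 + 0·16 + 0·8 + 0·4 + 0·2 + 0·1 = 8192.

8192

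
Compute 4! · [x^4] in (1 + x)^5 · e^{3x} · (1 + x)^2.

6465

The EGF product rule gives c_4 = Σ_{k_1+k_2+k_3=4} C(4; k_1,k_2,k_3) · ∏ g_i(k_i), where (1+x)^5 gives the falling factorial (5)_k; e^{3x} gives (3)^k; (1+x)^2 gives the falling factorial (2)_k.
g_1(k) for k = 0…4: 1, 5, 20, 60, 120.
g_2(k) for k = 0…4: 1, 3, 9, 27, 81.
g_3(k) for k = 0…4: 1, 2, 2, 0, 0.
First combine the last two factors: h(k) = Σ_j C(k,j)·g_2(j)·g_3(k−j) for k = 0…4: 1, 5, 23, 99, 405.
c_4 = Σ_k C(4,k)·g_1(k)·h(4−k) = 1·1·405 + 4·5·99 + 6·20·23 + 4·60·5 + 1·120·1 = 405 + 1980 + 2760 + 1200 + 120 = 6465.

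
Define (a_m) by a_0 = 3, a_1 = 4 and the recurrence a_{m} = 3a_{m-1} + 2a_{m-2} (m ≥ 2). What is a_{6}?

The ordinary generating function has denominator 1 - 3x - 2x^2.
Iterating the recurrence: a_0,…,a_{6} = 3, 4, 18, 62, 222, 790, 2814.

2814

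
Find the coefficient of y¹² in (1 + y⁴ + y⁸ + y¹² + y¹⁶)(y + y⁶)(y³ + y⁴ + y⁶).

2

(1 + y⁴ + y⁸ + y¹² + y¹⁶) has coefficients 1,0,0,0,1,0,0,0,1,0,0,0,1 for degrees 0…12.
(y + y⁶) has coefficients 0,1,0,0,0,0,1,0,0,0,0,0,0 for degrees 0…12.
Finally multiplying by (y³ + y⁴ + y⁶), the product of all factors after the first has coefficients 0,0,0,0,1,1,0,1,0,1,1,0,1 for degrees 0…12.
[y¹²] = 1·1 + 1·0 + 1·1 + 1·0 = 2.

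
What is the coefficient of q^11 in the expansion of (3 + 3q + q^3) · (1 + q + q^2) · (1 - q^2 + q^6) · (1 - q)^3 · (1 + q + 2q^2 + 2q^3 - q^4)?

(3 + 3q + q^3) has coefficients 3,3,0,1 for degrees 0…3.
(1 + q + q^2) has coefficients 1,1,1,0,0,0,0,0,0,0,0,0 for degrees 0…11.
Multiplying by (1 - q^2 + q^6) gives running coefficients 1,1,0,-1,-1,0,1,1,1,0,0,0 for degrees 0…11.
Multiplying by (1 - q)^3 gives running coefficients 1,-2,0,1,1,0,-1,-1,1,-1,2,-1 for degrees 0…11.
Finally multiplying by (1 + q + 2q^2 + 2q^3 - q^4), the product of all factors after the first has coefficients 1,-1,0,-1,-3,5,3,-1,-3,-4,2,2 for degrees 0…11.
[q^11] = 3·2 + 3·2 + 1·(-3) = 9.

9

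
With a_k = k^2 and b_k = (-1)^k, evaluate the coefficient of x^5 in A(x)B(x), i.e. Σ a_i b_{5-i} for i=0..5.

15

The convolution is the t^5 coefficient of A(t)B(t).
Σ = 0·(-1) + 1·1 + 4·(-1) + 9·1 + 16·(-1) + 25·1 = 15.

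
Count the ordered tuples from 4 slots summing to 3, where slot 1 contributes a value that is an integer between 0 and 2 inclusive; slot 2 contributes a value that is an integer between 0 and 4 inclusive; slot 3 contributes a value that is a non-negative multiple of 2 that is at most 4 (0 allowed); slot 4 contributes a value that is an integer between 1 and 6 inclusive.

7

The generating function for the choices is (1 + x + x^2)·(1 + x + x^2 + x^3 + x^4)·(1 + x^2 + x^4)·(x + x^2 + x^3 + x^4 + x^5 + x^6); the count is [x^3].
(1 + x + x^2) has coefficients 1,1,1 for degrees 0…2.
(1 + x + x^2 + x^3 + x^4) has coefficients 1,1,1,1 for degrees 0…3.
Multiplying by (1 + x^2 + x^4) gives running coefficients 1,1,2,2 for degrees 0…3.
Finally multiplying by (x + x^2 + x^3 + x^4 + x^5 + x^6), the product of all factors after the first has coefficients 0,1,2,4 for degrees 0…3.
[x^3] = 1·4 + 1·2 + 1·1 = 7.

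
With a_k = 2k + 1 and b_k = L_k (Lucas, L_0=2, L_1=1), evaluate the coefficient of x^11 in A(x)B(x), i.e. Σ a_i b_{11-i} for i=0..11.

The convolution is the x^11 coefficient of A(x)B(x).
Σ = 1·199 + 3·123 + 5·76 + 7·47 + 9·29 + 11·18 + 13·11 + 15·7 + 17·4 + 19·3 + 21·1 + 23·2 = 2176.

2176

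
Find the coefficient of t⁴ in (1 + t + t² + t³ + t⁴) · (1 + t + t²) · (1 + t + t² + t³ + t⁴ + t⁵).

12

(1 + t + t² + t³ + t⁴) has coefficients 1,1,1,1,1 for degrees 0…4.
(1 + t + t²) has coefficients 1,1,1,0,0 for degrees 0…4.
Finally multiplying by (1 + t + t² + t³ + t⁴ + t⁵), the product of all factors after the first has coefficients 1,2,3,3,3 for degrees 0…4.
[t⁴] = 1·3 + 1·3 + 1·3 + 1·2 + 1·1 = 12.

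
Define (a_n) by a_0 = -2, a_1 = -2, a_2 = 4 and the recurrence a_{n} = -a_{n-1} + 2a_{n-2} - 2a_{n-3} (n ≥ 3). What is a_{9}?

The ordinary generating function has denominator 1 + z - 2z^2 + 2z^3.
Iterating the recurrence: a_0,…,a_{9} = -2, -2, 4, -4, 16, -32, 72, -168, 376, -856.

-856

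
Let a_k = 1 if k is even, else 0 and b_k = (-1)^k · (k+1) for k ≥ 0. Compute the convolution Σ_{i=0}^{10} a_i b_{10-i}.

36

This is [x^10] in the product of the two ordinary generating functions.
Σ = 1·11 + 0·(-10) + 1·9 + 0·(-8) + 1·7 + 0·(-6) + 1·5 + 0·(-4) + 1·3 + 0·(-2) + 1·1 = 36.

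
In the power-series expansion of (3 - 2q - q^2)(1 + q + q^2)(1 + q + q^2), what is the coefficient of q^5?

(3 - 2q - q^2) has coefficients 3,-2,-1 for degrees 0…2.
(1 + q + q^2) has coefficients 1,1,1,0,0,0 for degrees 0…5.
Finally multiplying by (1 + q + q^2), the product of all factors after the first has coefficients 1,2,3,2,1,0 for degrees 0…5.
[q^5] = 3·0 − 2·1 − 1·2 = -4.

-4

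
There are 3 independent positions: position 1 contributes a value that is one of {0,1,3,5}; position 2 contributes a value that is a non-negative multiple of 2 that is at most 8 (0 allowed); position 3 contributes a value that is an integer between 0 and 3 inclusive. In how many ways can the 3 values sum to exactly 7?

8

The generating function for the choices is (1 + y + y^3 + y^5)·(1 + y^2 + y^4 + y^6 + y^8)·(1 + y + y^2 + y^3); the count is [y^7].
(1 + y + y^3 + y^5) has coefficients 1,1,0,1,0,1 for degrees 0…5.
(1 + y^2 + y^4 + y^6 + y^8) has coefficients 1,0,1,0,1,0,1,0 for degrees 0…7.
Finally multiplying by (1 + y + y^2 + y^3), the product of all factors after the first has coefficients 1,1,2,2,2,2,2,2 for degrees 0…7.
[y^7] = 1·2 + 1·2 + 1·2 + 1·2 = 8.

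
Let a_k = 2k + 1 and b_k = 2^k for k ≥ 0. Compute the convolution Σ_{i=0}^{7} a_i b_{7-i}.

The convolution is the x^7 coefficient of A(x)B(x).
Σ = 1·128 + 3·64 + 5·32 + 7·16 + 9·8 + 11·4 + 13·2 + 15·1 = 749.

749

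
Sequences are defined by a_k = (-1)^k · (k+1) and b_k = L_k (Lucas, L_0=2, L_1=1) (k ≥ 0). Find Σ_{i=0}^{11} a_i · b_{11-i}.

The convolution is the x^11 coefficient of A(x)B(x).
Σ = 1·199 − 2·123 + 3·76 − 4·47 + 5·29 − 6·18 + 7·11 − 8·7 + 9·4 − 10·3 + 11·1 − 12·2 = 44.

44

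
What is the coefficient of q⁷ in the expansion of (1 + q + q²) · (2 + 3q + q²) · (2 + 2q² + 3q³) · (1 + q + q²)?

(1 + q + q²) has coefficients 1,1,1 for degrees 0…2.
(2 + 3q + q²) has coefficients 2,3,1,0,0,0,0,0 for degrees 0…7.
Multiplying by (2 + 2q² + 3q³) gives running coefficients 4,6,6,12,11,3,0,0 for degrees 0…7.
Finally multiplying by (1 + q + q²), the product of all factors after the first has coefficients 4,10,16,24,29,26,14,3 for degrees 0…7.
[q⁷] = 1·3 + 1·14 + 1·26 = 43.

43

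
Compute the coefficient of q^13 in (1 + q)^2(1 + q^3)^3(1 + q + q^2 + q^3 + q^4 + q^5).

7

(1 + q)^2 has coefficients 1,2,1 for degrees 0…2.
(1 + q^3)^3 has coefficients 1,0,0,3,0,0,3,0,0,1,0,0,0,0 for degrees 0…13.
Finally multiplying by (1 + q + q^2 + q^3 + q^4 + q^5), the product of all factors after the first has coefficients 1,1,1,4,4,4,6,6,6,4,4,4,1,1 for degrees 0…13.
[q^13] = 1·1 + 2·1 + 1·4 = 7.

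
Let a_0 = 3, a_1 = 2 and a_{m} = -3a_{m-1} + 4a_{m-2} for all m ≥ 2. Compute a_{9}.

The ordinary generating function has denominator 1 + 3q - 4q^2.
Iterating the recurrence: a_0,…,a_{9} = 3, 2, 6, -10, 54, -202, 822, -3274, 13110, -52426.

-52426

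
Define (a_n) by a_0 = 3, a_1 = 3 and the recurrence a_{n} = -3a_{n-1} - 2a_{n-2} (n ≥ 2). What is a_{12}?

-24567

The ordinary generating function has denominator 1 + 3q + 2q^2.
Iterating the recurrence: a_0,…,a_{12} = 3, 3, -15, 39, -87, 183, -375, 759, -1527, 3063, -6135, 12279, -24567.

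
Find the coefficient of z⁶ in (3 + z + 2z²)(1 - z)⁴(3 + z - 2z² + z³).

-37

(3 + z + 2z²) has coefficients 3,1,2 for degrees 0…2.
(1 - z)⁴ has coefficients 1,-4,6,-4,1,0,0 for degrees 0…6.
Finally multiplying by (3 + z - 2z² + z³), the product of all factors after the first has coefficients 3,-11,12,3,-17,15,-6 for degrees 0…6.
[z⁶] = 3·(-6) + 1·15 + 2·(-17) = -37.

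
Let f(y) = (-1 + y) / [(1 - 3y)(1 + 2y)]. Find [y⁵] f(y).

-78

The denominator gives the recurrence a_n = a_(n−1) + 6a_(n−2) for n ≥ 2; the numerator fixes a_0 = -1, a_1 = 0.
Iterating: -1, 0, -6, -6, -42, -78, so a_5 = -78.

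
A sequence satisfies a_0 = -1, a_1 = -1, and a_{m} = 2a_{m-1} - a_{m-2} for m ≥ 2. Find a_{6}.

The ordinary generating function has denominator 1 - 2z + z^2.
Iterating the recurrence: a_0,…,a_{6} = -1, -1, -1, -1, -1, -1, -1.

-1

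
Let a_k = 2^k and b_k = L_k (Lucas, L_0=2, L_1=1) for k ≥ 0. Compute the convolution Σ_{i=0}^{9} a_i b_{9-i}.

This is [x^9] in the product of the two ordinary generating functions.
Σ = 1·76 + 2·47 + 4·29 + 8·18 + 16·11 + 32·7 + 64·4 + 128·3 + 256·1 + 512·2 = 2750.

2750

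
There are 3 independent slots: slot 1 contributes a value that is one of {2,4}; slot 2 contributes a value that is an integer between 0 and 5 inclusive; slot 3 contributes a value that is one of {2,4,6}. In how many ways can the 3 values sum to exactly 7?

The generating function for the choices is (y^2 + y^4)·(1 + y + y^2 + y^3 + y^4 + y^5)·(y^2 + y^4 + y^6); the count is [y^7].
(y^2 + y^4) has coefficients 0,0,1,0,1 for degrees 0…4.
(1 + y + y^2 + y^3 + y^4 + y^5) has coefficients 1,1,1,1,1,1,0,0 for degrees 0…7.
Finally multiplying by (y^2 + y^4 + y^6), the product of all factors after the first has coefficients 0,0,1,1,2,2,3,3 for degrees 0…7.
[y^7] = 1·2 + 1·1 = 3.

3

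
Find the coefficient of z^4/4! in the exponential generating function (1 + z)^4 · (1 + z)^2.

360

The EGF product rule gives c_4 = Σ_{k_1+k_2=4} C(4; k_1,k_2) · ∏ g_i(k_i), where (1+z)^4 gives the falling factorial (4)_k; (1+z)^2 gives the falling factorial (2)_k.
g_1(k) for k = 0…4: 1, 4, 12, 24, 24.
g_2(k) for k = 0…4: 1, 2, 2, 0, 0.
c_4 = Σ_k C(4,k)·g_1(k)·g_2(4−k) = 6·12·2 + 4·24·2 + 1·24·1 = 144 + 192 + 24 = 360.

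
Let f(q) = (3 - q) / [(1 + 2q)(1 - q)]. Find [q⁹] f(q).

Partial fractions give a closed form: a_n = (7/3)·(-2)^n + (2/3)·1^n.
At n = 9: a_9 = -1194.

-1194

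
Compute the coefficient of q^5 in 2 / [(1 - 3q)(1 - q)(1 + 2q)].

420

Partial fractions give a closed form: a_n = (9/5)·3^n + (-1/3)·1^n + (8/15)·(-2)^n.
At n = 5: a_5 = 420.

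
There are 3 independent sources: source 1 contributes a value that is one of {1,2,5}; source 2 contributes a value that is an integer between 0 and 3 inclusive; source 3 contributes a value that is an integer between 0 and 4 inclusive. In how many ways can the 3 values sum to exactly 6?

9

The generating function for the choices is (z + z² + z⁵)·(1 + z + z² + z³)·(1 + z + z² + z³ + z⁴); the count is [z⁶].
(z + z² + z⁵) has coefficients 0,1,1,0,0,1 for degrees 0…5.
(1 + z + z² + z³) has coefficients 1,1,1,1,0,0,0 for degrees 0…6.
Finally multiplying by (1 + z + z² + z³ + z⁴), the product of all factors after the first has coefficients 1,2,3,4,4,3,2 for degrees 0…6.
[z⁶] = 1·3 + 1·4 + 1·2 = 9.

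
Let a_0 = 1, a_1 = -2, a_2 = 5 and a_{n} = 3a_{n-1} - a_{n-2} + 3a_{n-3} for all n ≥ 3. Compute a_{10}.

The ordinary generating function has denominator 1 - 3z + z^2 - 3z^3.
Iterating the recurrence: a_0,…,a_{10} = 1, -2, 5, 20, 49, 142, 437, 1316, 3937, 11806, 35429.

35429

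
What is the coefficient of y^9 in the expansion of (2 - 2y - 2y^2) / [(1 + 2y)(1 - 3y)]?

The denominator gives the recurrence a_n = a_(n−1) + 6a_(n−2) for n ≥ 3; the numerator fixes a_0 = 2, a_1 = 0, a_2 = 10.
Iterating: 2, 0, 10, 10, 70, 130, 550, 1330, 4630, 12610, so a_9 = 12610.

12610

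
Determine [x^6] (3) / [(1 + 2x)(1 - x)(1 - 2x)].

255

Partial fractions give a closed form: a_n = (1)·(-2)^n + (-1)·1^n + (3)·2^n.
At n = 6: a_6 = 255.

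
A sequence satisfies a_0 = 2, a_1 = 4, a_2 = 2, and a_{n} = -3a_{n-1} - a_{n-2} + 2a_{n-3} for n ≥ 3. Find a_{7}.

-340

The ordinary generating function has denominator 1 + 3t + t^2 - 2t^3.
Iterating the recurrence: a_0,…,a_{7} = 2, 4, 2, -6, 24, -62, 150, -340.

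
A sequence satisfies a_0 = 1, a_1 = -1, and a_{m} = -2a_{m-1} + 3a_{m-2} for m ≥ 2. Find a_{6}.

365

The ordinary generating function has denominator 1 + 2z - 3z^2.
Iterating the recurrence: a_0,…,a_{6} = 1, -1, 5, -13, 41, -121, 365.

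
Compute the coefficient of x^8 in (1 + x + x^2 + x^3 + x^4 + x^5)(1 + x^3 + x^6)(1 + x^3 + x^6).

5

(1 + x + x^2 + x^3 + x^4 + x^5) has coefficients 1,1,1,1,1,1 for degrees 0…5.
(1 + x^3 + x^6) has coefficients 1,0,0,1,0,0,1,0,0 for degrees 0…8.
Finally multiplying by (1 + x^3 + x^6), the product of all factors after the first has coefficients 1,0,0,2,0,0,3,0,0 for degrees 0…8.
[x^8] = 1·0 + 1·0 + 1·3 + 1·0 + 1·0 + 1·2 = 5.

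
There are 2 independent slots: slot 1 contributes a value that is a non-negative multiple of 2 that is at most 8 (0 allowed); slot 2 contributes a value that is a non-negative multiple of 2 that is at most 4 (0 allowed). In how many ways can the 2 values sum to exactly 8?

3

The generating function for the choices is (1 + q² + q⁴ + q⁶ + q⁸)·(1 + q² + q⁴); the count is [q⁸].
(1 + q² + q⁴ + q⁶ + q⁸) has coefficients 1,0,1,0,1,0,1,0,1 for degrees 0…8.
(1 + q² + q⁴) has coefficients 1,0,1,0,1,0,0,0,0 for degrees 0…8.
[q⁸] = 1·0 + 1·0 + 1·1 + 1·1 + 1·1 = 3.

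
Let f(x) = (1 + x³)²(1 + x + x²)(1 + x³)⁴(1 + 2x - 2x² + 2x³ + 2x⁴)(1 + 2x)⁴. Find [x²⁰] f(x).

(1 + x³)² has coefficients 1,0,0,2,0,0,1 for degrees 0…6.
(1 + x + x²) has coefficients 1,1,1,0,0,0,0,0,0,0,0,0,0,0,0,0,0,0,0,0,0 for degrees 0…20.
Multiplying by (1 + x³)⁴ gives running coefficients 1,1,1,4,4,4,6,6,6,4,4,4,1,1,1,0,0,0,0,0,0 for degrees 0…20.
Multiplying by (1 + 2x - 2x² + 2x³ + 2x⁴) gives running coefficients 1,3,1,6,14,8,16,26,22,24,24,28,21,11,17,10,2,4,2,0,0 for degrees 0…20.
Finally multiplying by (1 + 2x)⁴, the product of all factors after the first has coefficients 1,11,49,118,198,344,624,890,1094,1464,1832,1916,1941,2003,1889,1530,1178,980,674,336,208 for degrees 0…20.
[x²⁰] = 1·208 + 2·980 + 1·1889 = 4057.

4057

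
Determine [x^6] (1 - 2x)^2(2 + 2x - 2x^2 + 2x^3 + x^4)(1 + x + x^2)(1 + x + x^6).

2

(1 - 2x)^2 has coefficients 1,-4,4 for degrees 0…2.
(2 + 2x - 2x^2 + 2x^3 + x^4) has coefficients 2,2,-2,2,1,0,0 for degrees 0…6.
Multiplying by (1 + x + x^2) gives running coefficients 2,4,2,2,1,3,1 for degrees 0…6.
Finally multiplying by (1 + x + x^6), the product of all factors after the first has coefficients 2,6,6,4,3,4,6 for degrees 0…6.
[x^6] = 1·6 − 4·4 + 4·3 = 2.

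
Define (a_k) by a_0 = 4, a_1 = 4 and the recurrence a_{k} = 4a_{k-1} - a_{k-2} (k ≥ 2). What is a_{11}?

1653612

The ordinary generating function has denominator 1 - 4q + q^2.
Iterating the recurrence: a_0,…,a_{11} = 4, 4, 12, 44, 164, 612, 2284, 8524, 31812, 118724, 443084, 1653612.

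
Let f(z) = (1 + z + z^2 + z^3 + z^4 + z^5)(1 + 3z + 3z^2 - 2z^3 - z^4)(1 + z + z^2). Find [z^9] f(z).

-4

(1 + z + z^2 + z^3 + z^4 + z^5) has coefficients 1,1,1,1,1,1 for degrees 0…5.
(1 + 3z + 3z^2 - 2z^3 - z^4) has coefficients 1,3,3,-2,-1,0,0,0,0,0 for degrees 0…9.
Finally multiplying by (1 + z + z^2), the product of all factors after the first has coefficients 1,4,7,4,0,-3,-1,0,0,0 for degrees 0…9.
[z^9] = 1·0 + 1·0 + 1·0 + 1·(-1) + 1·(-3) + 1·0 = -4.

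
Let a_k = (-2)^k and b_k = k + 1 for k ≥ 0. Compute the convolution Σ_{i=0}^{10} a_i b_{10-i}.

459

The convolution is the x^10 coefficient of A(x)B(x).
Σ = 1·11 − 2·10 + 4·9 − 8·8 + 16·7 − 32·6 + 64·5 − 128·4 + 256·3 − 512·2 + 1024·1 = 459.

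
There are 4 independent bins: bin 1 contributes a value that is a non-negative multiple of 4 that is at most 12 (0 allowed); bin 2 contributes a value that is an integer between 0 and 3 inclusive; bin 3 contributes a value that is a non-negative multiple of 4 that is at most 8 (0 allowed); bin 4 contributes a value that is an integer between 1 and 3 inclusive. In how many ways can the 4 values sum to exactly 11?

The generating function for the choices is (1 + q^4 + q^8 + q^12)·(1 + q + q^2 + q^3)·(1 + q^4 + q^8)·(q + q^2 + q^3); the count is [q^11].
(1 + q^4 + q^8 + q^12) has coefficients 1,0,0,0,1,0,0,0,1,0,0,0 for degrees 0…11.
(1 + q + q^2 + q^3) has coefficients 1,1,1,1,0,0,0,0,0,0,0,0 for degrees 0…11.
Multiplying by (1 + q^4 + q^8) gives running coefficients 1,1,1,1,1,1,1,1,1,1,1,1 for degrees 0…11.
Finally multiplying by (q + q^2 + q^3), the product of all factors after the first has coefficients 0,1,2,3,3,3,3,3,3,3,3,3 for degrees 0…11.
[q^11] = 1·3 + 1·3 + 1·3 = 9.

9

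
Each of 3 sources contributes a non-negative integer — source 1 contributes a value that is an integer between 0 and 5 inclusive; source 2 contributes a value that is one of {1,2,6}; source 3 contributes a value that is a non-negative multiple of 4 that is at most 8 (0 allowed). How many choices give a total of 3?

The generating function for the choices is (1 + x + x² + x³ + x⁴ + x⁵)·(x + x² + x⁶)·(1 + x⁴ + x⁸); the count is [x³].
(1 + x + x² + x³ + x⁴ + x⁵) has coefficients 1,1,1,1 for degrees 0…3.
(x + x² + x⁶) has coefficients 0,1,1,0 for degrees 0…3.
Finally multiplying by (1 + x⁴ + x⁸), the product of all factors after the first has coefficients 0,1,1,0 for degrees 0…3.
[x³] = 1·0 + 1·1 + 1·1 + 1·0 = 2.

2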